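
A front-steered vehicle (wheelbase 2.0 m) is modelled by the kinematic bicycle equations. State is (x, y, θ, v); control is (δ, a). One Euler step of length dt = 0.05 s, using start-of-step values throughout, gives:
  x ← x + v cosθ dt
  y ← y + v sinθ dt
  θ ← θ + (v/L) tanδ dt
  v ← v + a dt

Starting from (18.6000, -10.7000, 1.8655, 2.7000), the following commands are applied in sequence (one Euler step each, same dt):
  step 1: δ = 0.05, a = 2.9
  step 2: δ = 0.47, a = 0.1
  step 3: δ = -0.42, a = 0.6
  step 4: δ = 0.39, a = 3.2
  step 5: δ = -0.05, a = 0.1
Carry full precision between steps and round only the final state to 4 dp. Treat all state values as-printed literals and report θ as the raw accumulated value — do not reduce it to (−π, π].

(18.3798, -10.0191, 1.8990, 3.0450)

after step 1 (δ=0.05, a=2.9): (18.560788, -10.570820, 1.868878, 2.845000)
after step 2 (δ=0.47, a=0.1): (18.519011, -10.434843, 1.905007, 2.850000)
after step 3 (δ=-0.42, a=0.6): (18.472268, -10.300228, 1.873189, 2.880000)
after step 4 (δ=0.39, a=3.2): (18.429384, -10.162761, 1.902785, 3.040000)
after step 5 (δ=-0.05, a=0.1): (18.379844, -10.019061, 1.898981, 3.045000)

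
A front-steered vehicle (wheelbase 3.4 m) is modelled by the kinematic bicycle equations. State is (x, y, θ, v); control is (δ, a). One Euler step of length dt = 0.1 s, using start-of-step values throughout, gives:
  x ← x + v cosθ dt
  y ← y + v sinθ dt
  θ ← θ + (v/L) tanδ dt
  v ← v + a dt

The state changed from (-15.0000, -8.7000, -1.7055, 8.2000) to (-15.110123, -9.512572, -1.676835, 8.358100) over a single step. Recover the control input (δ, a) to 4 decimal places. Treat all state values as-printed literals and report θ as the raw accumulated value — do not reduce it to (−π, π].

a = (v'−v)/dt = (0.158100)/0.1 = 1.5810
Δθ = θ'−θ = 0.028665;  (v·dt/L) = 8.2000·0.1/3.4 = 0.241176
tan δ = Δθ·L/(v·dt) = 0.118855  →  δ = 0.1183

δ = 0.1183, a = 1.5810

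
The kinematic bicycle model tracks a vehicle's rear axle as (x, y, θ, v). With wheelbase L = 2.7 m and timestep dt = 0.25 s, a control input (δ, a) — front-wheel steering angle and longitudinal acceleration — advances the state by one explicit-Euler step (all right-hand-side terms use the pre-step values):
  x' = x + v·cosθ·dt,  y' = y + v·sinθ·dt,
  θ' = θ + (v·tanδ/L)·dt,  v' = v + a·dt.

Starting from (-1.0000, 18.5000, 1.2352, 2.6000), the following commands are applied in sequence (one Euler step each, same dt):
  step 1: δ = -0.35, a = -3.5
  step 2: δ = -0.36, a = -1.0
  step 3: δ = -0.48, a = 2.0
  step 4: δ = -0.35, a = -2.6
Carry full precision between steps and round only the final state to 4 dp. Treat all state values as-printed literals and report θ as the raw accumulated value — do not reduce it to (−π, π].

(-0.1772, 20.2531, 0.9493, 1.3250)

after step 1 (δ=-0.35, a=-3.5): (-0.785934, 19.113739, 1.147323, 1.725000)
after step 2 (δ=-0.36, a=-1.0): (-0.608721, 19.506896, 1.087203, 1.475000)
after step 3 (δ=-0.48, a=2.0): (-0.437265, 19.833361, 1.016101, 1.975000)
after step 4 (δ=-0.35, a=-2.6): (-0.177215, 20.253079, 0.949348, 1.325000)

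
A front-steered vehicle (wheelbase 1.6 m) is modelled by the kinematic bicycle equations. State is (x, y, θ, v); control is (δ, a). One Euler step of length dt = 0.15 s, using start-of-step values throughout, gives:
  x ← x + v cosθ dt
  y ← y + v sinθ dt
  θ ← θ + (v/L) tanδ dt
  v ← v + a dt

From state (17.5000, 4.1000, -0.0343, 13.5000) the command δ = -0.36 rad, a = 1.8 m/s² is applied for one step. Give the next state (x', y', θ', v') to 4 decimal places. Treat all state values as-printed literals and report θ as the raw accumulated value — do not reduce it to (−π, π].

(19.5238, 4.0306, -0.5107, 13.7700)

x' = 17.5000 + 13.5000·cos(-0.0343)·0.15 = 19.5238
y' = 4.1000 + 13.5000·sin(-0.0343)·0.15 = 4.0306
θ' = -0.0343 + (13.5000/1.6)·tan(-0.36)·0.15 = -0.5107
v' = 13.5000 + 1.8000·0.15 = 13.7700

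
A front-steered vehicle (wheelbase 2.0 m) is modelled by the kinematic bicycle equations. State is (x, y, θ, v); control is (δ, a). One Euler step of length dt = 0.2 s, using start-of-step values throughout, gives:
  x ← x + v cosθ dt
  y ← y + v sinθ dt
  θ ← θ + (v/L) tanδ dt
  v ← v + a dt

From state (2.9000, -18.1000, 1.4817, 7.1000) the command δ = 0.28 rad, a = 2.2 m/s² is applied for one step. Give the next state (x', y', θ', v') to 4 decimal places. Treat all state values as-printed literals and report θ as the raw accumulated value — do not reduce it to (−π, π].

x' = 2.9000 + 7.1000·cos(1.4817)·0.2 = 3.0263
y' = -18.1000 + 7.1000·sin(1.4817)·0.2 = -16.6856
θ' = 1.4817 + (7.1000/2.0)·tan(0.28)·0.2 = 1.6859
v' = 7.1000 + 2.2000·0.2 = 7.5400

(3.0263, -16.6856, 1.6859, 7.5400)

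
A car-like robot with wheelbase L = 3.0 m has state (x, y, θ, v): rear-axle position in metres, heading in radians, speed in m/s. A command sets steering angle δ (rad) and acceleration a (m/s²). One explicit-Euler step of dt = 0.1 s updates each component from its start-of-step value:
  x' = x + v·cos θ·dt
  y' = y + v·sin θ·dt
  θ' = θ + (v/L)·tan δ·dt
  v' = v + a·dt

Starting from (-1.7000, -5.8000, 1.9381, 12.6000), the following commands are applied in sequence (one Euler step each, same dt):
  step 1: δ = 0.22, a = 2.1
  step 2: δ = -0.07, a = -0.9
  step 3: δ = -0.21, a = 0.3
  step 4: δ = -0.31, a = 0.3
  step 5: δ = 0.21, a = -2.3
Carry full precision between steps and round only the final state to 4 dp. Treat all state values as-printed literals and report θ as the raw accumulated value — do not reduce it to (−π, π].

after step 1 (δ=0.22, a=2.1): (-2.152466, -4.624043, 2.032020, 12.810000)
after step 2 (δ=-0.07, a=-0.9): (-2.722568, -3.476897, 2.002081, 12.720000)
after step 3 (δ=-0.21, a=0.3): (-3.254313, -2.321375, 1.911709, 12.750000)
after step 4 (δ=-0.31, a=0.3): (-3.680606, -1.119751, 1.775570, 12.780000)
after step 5 (δ=0.21, a=-2.3): (-3.940481, 0.131548, 1.866368, 12.550000)

(-3.9405, 0.1315, 1.8664, 12.5500)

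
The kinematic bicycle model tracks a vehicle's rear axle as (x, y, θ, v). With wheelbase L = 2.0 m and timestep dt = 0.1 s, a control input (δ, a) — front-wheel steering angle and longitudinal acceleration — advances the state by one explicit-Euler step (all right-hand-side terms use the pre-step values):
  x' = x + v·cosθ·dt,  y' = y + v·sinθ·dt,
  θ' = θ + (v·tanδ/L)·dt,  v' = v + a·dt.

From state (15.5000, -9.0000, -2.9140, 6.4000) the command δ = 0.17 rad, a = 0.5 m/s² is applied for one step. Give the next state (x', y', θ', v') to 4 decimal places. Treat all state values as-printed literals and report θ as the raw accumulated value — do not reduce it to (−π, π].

x' = 15.5000 + 6.4000·cos(-2.9140)·0.1 = 14.8765
y' = -9.0000 + 6.4000·sin(-2.9140)·0.1 = -9.1444
θ' = -2.9140 + (6.4000/2.0)·tan(0.17)·0.1 = -2.8591
v' = 6.4000 + 0.5000·0.1 = 6.4500

(14.8765, -9.1444, -2.8591, 6.4500)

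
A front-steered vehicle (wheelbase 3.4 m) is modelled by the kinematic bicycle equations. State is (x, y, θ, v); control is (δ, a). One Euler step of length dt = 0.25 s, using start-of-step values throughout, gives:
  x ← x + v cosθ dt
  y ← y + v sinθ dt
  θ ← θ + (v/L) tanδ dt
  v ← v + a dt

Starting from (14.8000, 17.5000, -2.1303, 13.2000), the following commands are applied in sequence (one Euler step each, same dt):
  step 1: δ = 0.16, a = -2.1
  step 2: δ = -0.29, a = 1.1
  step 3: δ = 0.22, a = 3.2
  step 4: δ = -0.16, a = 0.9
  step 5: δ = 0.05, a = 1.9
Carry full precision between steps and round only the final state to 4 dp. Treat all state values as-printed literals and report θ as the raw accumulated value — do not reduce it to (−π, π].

(6.1553, 3.3844, -2.1506, 14.4500)

after step 1 (δ=0.16, a=-2.1): (13.048473, 14.703188, -1.973667, 12.675000)
after step 2 (δ=-0.29, a=1.1): (11.806131, 11.788131, -2.251783, 12.950000)
after step 3 (δ=0.22, a=3.2): (9.767930, 9.272750, -2.038852, 13.750000)
after step 4 (δ=-0.16, a=0.9): (8.217096, 6.204962, -2.202011, 13.975000)
after step 5 (δ=0.05, a=1.9): (6.155344, 3.384418, -2.150589, 14.450000)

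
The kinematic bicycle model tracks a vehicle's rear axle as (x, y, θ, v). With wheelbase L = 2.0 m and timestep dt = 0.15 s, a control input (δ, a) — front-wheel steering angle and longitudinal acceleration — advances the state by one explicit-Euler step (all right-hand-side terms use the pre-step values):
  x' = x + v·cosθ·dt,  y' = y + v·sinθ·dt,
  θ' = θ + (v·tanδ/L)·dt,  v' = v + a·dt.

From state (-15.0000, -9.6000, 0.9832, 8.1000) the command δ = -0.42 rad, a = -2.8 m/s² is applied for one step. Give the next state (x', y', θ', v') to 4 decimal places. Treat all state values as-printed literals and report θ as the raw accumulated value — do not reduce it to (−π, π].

(-14.3265, -8.5888, 0.7119, 7.6800)

x' = -15.0000 + 8.1000·cos(0.9832)·0.15 = -14.3265
y' = -9.6000 + 8.1000·sin(0.9832)·0.15 = -8.5888
θ' = 0.9832 + (8.1000/2.0)·tan(-0.42)·0.15 = 0.7119
v' = 8.1000 − 2.8000·0.15 = 7.6800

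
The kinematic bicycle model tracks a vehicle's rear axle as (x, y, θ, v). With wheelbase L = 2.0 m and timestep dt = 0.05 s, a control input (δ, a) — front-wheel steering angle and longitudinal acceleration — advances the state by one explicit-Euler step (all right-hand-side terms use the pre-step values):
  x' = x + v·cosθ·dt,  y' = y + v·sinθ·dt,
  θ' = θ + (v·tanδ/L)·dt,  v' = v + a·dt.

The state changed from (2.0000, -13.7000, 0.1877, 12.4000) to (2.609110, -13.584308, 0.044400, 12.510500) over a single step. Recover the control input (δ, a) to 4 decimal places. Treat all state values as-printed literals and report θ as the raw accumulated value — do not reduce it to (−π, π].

δ = -0.4330, a = 2.2100

a = (v'−v)/dt = (0.110500)/0.05 = 2.2100
Δθ = θ'−θ = -0.143300;  (v·dt/L) = 12.4000·0.05/2.0 = 0.310000
tan δ = Δθ·L/(v·dt) = -0.462258  →  δ = -0.4330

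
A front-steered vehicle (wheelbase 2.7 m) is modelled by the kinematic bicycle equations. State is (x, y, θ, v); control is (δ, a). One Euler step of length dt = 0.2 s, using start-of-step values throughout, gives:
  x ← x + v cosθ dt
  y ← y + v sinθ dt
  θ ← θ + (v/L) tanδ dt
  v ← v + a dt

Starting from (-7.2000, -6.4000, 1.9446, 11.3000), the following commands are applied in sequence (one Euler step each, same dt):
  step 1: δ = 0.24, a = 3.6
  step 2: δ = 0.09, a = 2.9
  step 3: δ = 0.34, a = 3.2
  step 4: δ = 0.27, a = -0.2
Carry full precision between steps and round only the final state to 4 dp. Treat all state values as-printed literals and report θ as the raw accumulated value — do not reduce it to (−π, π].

after step 1 (δ=0.24, a=3.6): (-8.025260, -4.296064, 2.149437, 12.020000)
after step 2 (δ=0.09, a=2.9): (-9.339974, -2.283419, 2.229787, 12.600000)
after step 3 (δ=0.34, a=3.2): (-10.883019, -0.291080, 2.559942, 13.240000)
after step 4 (δ=0.27, a=-0.2): (-13.095574, 1.163742, 2.831370, 13.200000)

(-13.0956, 1.1637, 2.8314, 13.2000)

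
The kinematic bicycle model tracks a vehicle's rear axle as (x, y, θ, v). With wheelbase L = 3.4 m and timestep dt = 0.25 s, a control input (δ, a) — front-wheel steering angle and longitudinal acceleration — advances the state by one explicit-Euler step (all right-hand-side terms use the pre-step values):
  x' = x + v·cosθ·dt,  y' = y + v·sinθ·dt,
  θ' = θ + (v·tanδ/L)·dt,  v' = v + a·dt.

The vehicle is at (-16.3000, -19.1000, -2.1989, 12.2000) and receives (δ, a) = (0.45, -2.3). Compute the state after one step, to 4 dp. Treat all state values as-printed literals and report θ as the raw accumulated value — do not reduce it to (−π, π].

(-18.0922, -21.5679, -1.7656, 11.6250)

x' = -16.3000 + 12.2000·cos(-2.1989)·0.25 = -18.0922
y' = -19.1000 + 12.2000·sin(-2.1989)·0.25 = -21.5679
θ' = -2.1989 + (12.2000/3.4)·tan(0.45)·0.25 = -1.7656
v' = 12.2000 − 2.3000·0.25 = 11.6250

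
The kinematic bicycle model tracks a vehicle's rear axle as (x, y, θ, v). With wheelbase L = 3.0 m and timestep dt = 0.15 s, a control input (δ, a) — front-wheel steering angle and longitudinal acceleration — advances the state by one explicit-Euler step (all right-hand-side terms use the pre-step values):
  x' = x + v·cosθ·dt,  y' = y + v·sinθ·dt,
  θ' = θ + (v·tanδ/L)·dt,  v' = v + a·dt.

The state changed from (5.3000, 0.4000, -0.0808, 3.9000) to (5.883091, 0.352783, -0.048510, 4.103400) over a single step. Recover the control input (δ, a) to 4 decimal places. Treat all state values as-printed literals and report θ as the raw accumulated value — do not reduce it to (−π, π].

δ = 0.1641, a = 1.3560

a = (v'−v)/dt = (0.203400)/0.15 = 1.3560
Δθ = θ'−θ = 0.032290;  (v·dt/L) = 3.9000·0.15/3.0 = 0.195000
tan δ = Δθ·L/(v·dt) = 0.165590  →  δ = 0.1641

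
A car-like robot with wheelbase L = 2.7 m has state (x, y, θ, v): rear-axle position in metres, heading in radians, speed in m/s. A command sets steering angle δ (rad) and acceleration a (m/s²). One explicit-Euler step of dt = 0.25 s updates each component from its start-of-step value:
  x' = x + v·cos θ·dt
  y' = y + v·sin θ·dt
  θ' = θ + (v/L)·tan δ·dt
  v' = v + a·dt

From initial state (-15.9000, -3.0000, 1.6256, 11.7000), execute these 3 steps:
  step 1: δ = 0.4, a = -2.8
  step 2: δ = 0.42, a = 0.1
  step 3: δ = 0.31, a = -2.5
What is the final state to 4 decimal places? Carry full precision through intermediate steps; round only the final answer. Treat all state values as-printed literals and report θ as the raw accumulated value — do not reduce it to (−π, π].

after step 1 (δ=0.4, a=-2.8): (-16.060221, -0.079391, 2.083626, 11.000000)
after step 2 (δ=0.42, a=0.1): (-17.409494, 2.316848, 2.538468, 11.025000)
after step 3 (δ=0.31, a=-2.5): (-19.679452, 3.880243, 2.865469, 10.400000)

(-19.6795, 3.8802, 2.8655, 10.4000)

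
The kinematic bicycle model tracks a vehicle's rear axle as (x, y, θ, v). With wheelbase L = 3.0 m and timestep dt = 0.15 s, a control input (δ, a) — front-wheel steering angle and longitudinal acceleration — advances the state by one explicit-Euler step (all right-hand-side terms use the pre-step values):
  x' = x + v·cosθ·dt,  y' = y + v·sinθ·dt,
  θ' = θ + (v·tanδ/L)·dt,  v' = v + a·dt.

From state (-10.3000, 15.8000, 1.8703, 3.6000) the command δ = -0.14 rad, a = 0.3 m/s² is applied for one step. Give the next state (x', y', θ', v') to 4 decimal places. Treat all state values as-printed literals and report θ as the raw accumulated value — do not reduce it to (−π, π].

(-10.4593, 16.3160, 1.8449, 3.6450)

x' = -10.3000 + 3.6000·cos(1.8703)·0.15 = -10.4593
y' = 15.8000 + 3.6000·sin(1.8703)·0.15 = 16.3160
θ' = 1.8703 + (3.6000/3.0)·tan(-0.14)·0.15 = 1.8449
v' = 3.6000 + 0.3000·0.15 = 3.6450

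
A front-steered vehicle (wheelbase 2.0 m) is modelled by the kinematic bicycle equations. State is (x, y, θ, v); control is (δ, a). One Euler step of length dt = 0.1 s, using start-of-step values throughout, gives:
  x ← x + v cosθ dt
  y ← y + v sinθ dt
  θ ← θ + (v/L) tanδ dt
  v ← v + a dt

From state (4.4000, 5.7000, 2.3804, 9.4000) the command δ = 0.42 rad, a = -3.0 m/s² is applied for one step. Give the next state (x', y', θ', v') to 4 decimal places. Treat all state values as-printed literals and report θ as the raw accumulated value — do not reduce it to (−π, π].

x' = 4.4000 + 9.4000·cos(2.3804)·0.1 = 3.7194
y' = 5.7000 + 9.4000·sin(2.3804)·0.1 = 6.3484
θ' = 2.3804 + (9.4000/2.0)·tan(0.42)·0.1 = 2.5903
v' = 9.4000 − 3.0000·0.1 = 9.1000

(3.7194, 6.3484, 2.5903, 9.1000)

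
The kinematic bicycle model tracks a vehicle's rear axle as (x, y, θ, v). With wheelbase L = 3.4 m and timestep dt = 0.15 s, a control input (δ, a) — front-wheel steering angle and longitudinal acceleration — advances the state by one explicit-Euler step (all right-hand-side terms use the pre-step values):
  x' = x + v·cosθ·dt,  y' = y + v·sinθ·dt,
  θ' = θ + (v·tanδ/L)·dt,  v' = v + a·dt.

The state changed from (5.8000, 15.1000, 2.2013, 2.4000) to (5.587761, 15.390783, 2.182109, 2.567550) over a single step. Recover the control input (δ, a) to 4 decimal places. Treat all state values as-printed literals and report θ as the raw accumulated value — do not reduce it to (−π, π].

a = (v'−v)/dt = (0.167550)/0.15 = 1.1170
Δθ = θ'−θ = -0.019191;  (v·dt/L) = 2.4000·0.15/3.4 = 0.105882
tan δ = Δθ·L/(v·dt) = -0.181248  →  δ = -0.1793

δ = -0.1793, a = 1.1170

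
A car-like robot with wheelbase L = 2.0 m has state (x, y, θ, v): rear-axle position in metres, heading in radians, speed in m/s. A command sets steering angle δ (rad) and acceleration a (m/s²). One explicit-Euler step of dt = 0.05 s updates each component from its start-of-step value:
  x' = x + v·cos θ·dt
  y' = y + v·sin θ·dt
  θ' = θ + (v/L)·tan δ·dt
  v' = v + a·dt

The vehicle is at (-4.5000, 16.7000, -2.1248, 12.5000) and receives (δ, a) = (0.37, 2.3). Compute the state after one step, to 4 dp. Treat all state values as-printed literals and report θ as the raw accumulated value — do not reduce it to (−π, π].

x' = -4.5000 + 12.5000·cos(-2.1248)·0.05 = -4.8288
y' = 16.7000 + 12.5000·sin(-2.1248)·0.05 = 16.1685
θ' = -2.1248 + (12.5000/2.0)·tan(0.37)·0.05 = -2.0036
v' = 12.5000 + 2.3000·0.05 = 12.6150

(-4.8288, 16.1685, -2.0036, 12.6150)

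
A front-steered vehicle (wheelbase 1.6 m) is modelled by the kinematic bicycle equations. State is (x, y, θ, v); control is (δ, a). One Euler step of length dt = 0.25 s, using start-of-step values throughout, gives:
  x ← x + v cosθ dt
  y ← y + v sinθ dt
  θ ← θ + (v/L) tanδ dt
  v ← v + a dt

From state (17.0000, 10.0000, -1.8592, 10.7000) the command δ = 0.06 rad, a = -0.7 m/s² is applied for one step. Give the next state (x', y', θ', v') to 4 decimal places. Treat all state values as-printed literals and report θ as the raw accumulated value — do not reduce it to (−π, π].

x' = 17.0000 + 10.7000·cos(-1.8592)·0.25 = 16.2392
y' = 10.0000 + 10.7000·sin(-1.8592)·0.25 = 7.4355
θ' = -1.8592 + (10.7000/1.6)·tan(0.06)·0.25 = -1.7588
v' = 10.7000 − 0.7000·0.25 = 10.5250

(16.2392, 7.4355, -1.7588, 10.5250)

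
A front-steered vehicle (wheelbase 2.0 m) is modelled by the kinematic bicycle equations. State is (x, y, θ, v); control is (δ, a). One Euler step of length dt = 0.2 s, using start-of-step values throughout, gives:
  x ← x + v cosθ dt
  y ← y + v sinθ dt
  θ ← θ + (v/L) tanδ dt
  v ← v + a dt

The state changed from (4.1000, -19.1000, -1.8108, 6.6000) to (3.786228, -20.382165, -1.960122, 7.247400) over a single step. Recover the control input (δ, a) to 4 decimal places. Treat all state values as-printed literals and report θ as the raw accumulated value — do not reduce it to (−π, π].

δ = -0.2225, a = 3.2370

a = (v'−v)/dt = (0.647400)/0.2 = 3.2370
Δθ = θ'−θ = -0.149322;  (v·dt/L) = 6.6000·0.2/2.0 = 0.660000
tan δ = Δθ·L/(v·dt) = -0.226245  →  δ = -0.2225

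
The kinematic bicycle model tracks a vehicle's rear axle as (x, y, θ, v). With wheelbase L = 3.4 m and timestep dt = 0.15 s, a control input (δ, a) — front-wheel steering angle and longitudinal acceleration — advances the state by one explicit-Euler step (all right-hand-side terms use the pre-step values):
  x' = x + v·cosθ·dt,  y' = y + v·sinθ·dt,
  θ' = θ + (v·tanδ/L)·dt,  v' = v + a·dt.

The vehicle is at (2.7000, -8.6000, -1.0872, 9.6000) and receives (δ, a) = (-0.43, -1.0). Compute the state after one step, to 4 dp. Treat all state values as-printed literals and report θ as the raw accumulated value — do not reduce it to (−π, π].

x' = 2.7000 + 9.6000·cos(-1.0872)·0.15 = 3.3696
y' = -8.6000 + 9.6000·sin(-1.0872)·0.15 = -9.8749
θ' = -1.0872 + (9.6000/3.4)·tan(-0.43)·0.15 = -1.2814
v' = 9.6000 − 1.0000·0.15 = 9.4500

(3.3696, -9.8749, -1.2814, 9.4500)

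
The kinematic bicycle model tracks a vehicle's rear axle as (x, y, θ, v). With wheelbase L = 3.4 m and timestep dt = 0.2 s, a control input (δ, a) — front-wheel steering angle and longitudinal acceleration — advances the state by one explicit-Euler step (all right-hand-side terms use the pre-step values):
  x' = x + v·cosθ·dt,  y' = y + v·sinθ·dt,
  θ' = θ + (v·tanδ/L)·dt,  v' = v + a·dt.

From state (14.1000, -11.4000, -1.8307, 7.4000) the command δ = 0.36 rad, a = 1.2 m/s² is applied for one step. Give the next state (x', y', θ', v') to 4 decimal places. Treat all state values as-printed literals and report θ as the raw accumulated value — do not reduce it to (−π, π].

x' = 14.1000 + 7.4000·cos(-1.8307)·0.2 = 13.7197
y' = -11.4000 + 7.4000·sin(-1.8307)·0.2 = -12.8303
θ' = -1.8307 + (7.4000/3.4)·tan(0.36)·0.2 = -1.6669
v' = 7.4000 + 1.2000·0.2 = 7.6400

(13.7197, -12.8303, -1.6669, 7.6400)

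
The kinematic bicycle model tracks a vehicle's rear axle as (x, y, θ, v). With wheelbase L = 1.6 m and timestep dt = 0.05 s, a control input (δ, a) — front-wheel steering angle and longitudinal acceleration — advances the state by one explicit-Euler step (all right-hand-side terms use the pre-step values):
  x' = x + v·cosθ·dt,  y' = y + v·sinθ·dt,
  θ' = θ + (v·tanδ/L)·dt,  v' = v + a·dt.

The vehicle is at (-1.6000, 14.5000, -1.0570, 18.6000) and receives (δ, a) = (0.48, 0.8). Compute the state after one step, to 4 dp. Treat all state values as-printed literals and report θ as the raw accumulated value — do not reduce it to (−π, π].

x' = -1.6000 + 18.6000·cos(-1.0570)·0.05 = -1.1429
y' = 14.5000 + 18.6000·sin(-1.0570)·0.05 = 13.6901
θ' = -1.0570 + (18.6000/1.6)·tan(0.48)·0.05 = -0.7544
v' = 18.6000 + 0.8000·0.05 = 18.6400

(-1.1429, 13.6901, -0.7544, 18.6400)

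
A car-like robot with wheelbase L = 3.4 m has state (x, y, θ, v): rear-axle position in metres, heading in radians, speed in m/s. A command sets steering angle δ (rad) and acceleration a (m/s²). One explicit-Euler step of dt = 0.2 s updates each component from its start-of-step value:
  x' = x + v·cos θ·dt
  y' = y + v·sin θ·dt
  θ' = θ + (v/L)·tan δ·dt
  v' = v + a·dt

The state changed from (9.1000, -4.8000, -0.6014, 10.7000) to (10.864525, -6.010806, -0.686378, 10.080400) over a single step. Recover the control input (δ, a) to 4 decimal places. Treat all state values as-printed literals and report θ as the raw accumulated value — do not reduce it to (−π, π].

a = (v'−v)/dt = (-0.619600)/0.2 = -3.0980
Δθ = θ'−θ = -0.084978;  (v·dt/L) = 10.7000·0.2/3.4 = 0.629412
tan δ = Δθ·L/(v·dt) = -0.135012  →  δ = -0.1342

δ = -0.1342, a = -3.0980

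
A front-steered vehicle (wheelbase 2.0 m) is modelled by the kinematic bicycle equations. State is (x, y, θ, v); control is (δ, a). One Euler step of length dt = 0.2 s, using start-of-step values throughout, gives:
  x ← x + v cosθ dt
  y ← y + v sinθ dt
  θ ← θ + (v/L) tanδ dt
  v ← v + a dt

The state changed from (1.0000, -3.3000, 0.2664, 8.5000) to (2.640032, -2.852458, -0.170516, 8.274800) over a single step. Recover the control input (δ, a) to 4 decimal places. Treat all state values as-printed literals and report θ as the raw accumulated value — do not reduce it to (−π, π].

a = (v'−v)/dt = (-0.225200)/0.2 = -1.1260
Δθ = θ'−θ = -0.436916;  (v·dt/L) = 8.5000·0.2/2.0 = 0.850000
tan δ = Δθ·L/(v·dt) = -0.514019  →  δ = -0.4748

δ = -0.4748, a = -1.1260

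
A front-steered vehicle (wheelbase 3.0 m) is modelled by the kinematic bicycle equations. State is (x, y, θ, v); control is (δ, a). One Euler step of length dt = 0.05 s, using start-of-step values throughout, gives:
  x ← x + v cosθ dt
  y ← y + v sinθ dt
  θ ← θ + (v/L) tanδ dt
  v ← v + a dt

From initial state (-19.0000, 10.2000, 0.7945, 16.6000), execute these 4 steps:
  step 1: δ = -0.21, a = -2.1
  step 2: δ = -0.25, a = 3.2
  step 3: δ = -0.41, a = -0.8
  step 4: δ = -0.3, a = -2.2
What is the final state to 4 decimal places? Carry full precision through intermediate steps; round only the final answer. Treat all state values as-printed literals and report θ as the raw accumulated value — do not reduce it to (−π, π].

(-16.4413, 12.2901, 0.4590, 16.5050)

after step 1 (δ=-0.21, a=-2.1): (-18.418467, 10.792216, 0.735531, 16.495000)
after step 2 (δ=-0.25, a=3.2): (-17.806936, 11.345607, 0.665333, 16.655000)
after step 3 (δ=-0.41, a=-0.8): (-17.151802, 11.859681, 0.544686, 16.615000)
after step 4 (δ=-0.3, a=-2.2): (-16.441270, 12.290135, 0.459026, 16.505000)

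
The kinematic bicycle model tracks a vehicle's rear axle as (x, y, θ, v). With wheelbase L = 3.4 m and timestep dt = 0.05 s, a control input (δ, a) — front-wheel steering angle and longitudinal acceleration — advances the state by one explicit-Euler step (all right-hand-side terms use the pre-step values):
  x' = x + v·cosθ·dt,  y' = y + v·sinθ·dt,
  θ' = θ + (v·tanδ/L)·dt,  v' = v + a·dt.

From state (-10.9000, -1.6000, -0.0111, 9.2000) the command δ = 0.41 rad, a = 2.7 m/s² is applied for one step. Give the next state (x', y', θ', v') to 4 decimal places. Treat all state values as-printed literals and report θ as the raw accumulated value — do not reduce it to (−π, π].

(-10.4400, -1.6051, 0.0477, 9.3350)

x' = -10.9000 + 9.2000·cos(-0.0111)·0.05 = -10.4400
y' = -1.6000 + 9.2000·sin(-0.0111)·0.05 = -1.6051
θ' = -0.0111 + (9.2000/3.4)·tan(0.41)·0.05 = 0.0477
v' = 9.2000 + 2.7000·0.05 = 9.3350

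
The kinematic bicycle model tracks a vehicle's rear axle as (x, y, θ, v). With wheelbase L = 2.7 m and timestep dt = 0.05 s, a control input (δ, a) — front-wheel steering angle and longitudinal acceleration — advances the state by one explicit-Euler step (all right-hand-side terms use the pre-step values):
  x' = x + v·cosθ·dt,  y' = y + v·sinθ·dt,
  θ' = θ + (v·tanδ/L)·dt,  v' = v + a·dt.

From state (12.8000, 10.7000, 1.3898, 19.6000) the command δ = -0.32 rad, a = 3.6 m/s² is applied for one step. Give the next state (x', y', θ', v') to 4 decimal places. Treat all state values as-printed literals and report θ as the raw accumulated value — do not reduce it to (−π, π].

(12.9764, 11.6640, 1.2695, 19.7800)

x' = 12.8000 + 19.6000·cos(1.3898)·0.05 = 12.9764
y' = 10.7000 + 19.6000·sin(1.3898)·0.05 = 11.6640
θ' = 1.3898 + (19.6000/2.7)·tan(-0.32)·0.05 = 1.2695
v' = 19.6000 + 3.6000·0.05 = 19.7800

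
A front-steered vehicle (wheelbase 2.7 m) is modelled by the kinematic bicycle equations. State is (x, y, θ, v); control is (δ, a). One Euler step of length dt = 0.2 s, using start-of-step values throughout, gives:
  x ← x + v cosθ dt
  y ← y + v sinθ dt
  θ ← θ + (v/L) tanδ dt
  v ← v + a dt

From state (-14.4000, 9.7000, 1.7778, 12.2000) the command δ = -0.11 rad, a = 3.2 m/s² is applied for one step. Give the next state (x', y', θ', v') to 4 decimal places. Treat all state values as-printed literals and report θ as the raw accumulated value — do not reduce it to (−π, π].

(-14.9015, 12.0879, 1.6780, 12.8400)

x' = -14.4000 + 12.2000·cos(1.7778)·0.2 = -14.9015
y' = 9.7000 + 12.2000·sin(1.7778)·0.2 = 12.0879
θ' = 1.7778 + (12.2000/2.7)·tan(-0.11)·0.2 = 1.6780
v' = 12.2000 + 3.2000·0.2 = 12.8400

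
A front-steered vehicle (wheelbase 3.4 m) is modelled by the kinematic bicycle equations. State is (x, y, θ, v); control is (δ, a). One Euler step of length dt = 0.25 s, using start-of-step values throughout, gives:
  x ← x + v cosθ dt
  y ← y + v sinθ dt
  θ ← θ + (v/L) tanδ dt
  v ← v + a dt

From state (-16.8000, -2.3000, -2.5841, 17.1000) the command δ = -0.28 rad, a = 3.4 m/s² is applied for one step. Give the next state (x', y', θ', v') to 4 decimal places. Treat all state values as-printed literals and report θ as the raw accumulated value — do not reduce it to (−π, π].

x' = -16.8000 + 17.1000·cos(-2.5841)·0.25 = -20.4277
y' = -2.3000 + 17.1000·sin(-2.5841)·0.25 = -4.5617
θ' = -2.5841 + (17.1000/3.4)·tan(-0.28)·0.25 = -2.9457
v' = 17.1000 + 3.4000·0.25 = 17.9500

(-20.4277, -4.5617, -2.9457, 17.9500)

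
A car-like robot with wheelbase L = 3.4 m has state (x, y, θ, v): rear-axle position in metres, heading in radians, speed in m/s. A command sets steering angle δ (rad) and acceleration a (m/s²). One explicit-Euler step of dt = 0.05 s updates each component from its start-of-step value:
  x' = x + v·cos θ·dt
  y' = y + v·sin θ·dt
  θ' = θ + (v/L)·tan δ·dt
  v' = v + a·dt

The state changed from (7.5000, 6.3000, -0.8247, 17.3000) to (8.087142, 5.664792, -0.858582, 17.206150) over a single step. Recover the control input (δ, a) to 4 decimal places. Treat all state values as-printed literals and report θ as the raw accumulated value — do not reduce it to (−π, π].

a = (v'−v)/dt = (-0.093850)/0.05 = -1.8770
Δθ = θ'−θ = -0.033882;  (v·dt/L) = 17.3000·0.05/3.4 = 0.254412
tan δ = Δθ·L/(v·dt) = -0.133178  →  δ = -0.1324

δ = -0.1324, a = -1.8770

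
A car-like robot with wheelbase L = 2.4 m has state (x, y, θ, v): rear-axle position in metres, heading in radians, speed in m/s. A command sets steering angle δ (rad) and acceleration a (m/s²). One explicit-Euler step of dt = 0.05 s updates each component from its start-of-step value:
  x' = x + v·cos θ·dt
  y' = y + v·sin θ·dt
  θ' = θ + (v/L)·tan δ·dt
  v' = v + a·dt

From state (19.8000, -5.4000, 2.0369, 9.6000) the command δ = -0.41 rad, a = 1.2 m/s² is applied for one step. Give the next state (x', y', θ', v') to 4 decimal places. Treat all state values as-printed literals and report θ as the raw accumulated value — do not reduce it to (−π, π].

(19.5843, -4.9712, 1.9500, 9.6600)

x' = 19.8000 + 9.6000·cos(2.0369)·0.05 = 19.5843
y' = -5.4000 + 9.6000·sin(2.0369)·0.05 = -4.9712
θ' = 2.0369 + (9.6000/2.4)·tan(-0.41)·0.05 = 1.9500
v' = 9.6000 + 1.2000·0.05 = 9.6600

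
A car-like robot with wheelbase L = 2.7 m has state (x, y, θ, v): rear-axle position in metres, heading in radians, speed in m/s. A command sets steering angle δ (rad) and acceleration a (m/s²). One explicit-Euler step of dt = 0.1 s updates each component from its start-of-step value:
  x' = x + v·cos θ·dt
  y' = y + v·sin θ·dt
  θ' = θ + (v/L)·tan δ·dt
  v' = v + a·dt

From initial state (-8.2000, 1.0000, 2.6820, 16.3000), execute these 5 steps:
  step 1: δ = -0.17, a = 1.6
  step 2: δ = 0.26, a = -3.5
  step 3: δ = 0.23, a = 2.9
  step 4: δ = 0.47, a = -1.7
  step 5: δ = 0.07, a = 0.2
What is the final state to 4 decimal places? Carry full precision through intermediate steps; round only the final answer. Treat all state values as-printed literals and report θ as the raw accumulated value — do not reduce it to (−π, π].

after step 1 (δ=-0.17, a=1.6): (-9.660860, 1.723040, 2.578370, 16.460000)
after step 2 (δ=0.26, a=-3.5): (-11.052617, 2.601862, 2.740545, 16.110000)
after step 3 (δ=0.23, a=2.9): (-12.535788, 3.230770, 2.880250, 16.400000)
after step 4 (δ=0.47, a=-1.7): (-14.120101, 3.654509, 3.188793, 16.230000)
after step 5 (δ=0.07, a=0.2): (-15.741293, 3.577932, 3.230939, 16.250000)

(-15.7413, 3.5779, 3.2309, 16.2500)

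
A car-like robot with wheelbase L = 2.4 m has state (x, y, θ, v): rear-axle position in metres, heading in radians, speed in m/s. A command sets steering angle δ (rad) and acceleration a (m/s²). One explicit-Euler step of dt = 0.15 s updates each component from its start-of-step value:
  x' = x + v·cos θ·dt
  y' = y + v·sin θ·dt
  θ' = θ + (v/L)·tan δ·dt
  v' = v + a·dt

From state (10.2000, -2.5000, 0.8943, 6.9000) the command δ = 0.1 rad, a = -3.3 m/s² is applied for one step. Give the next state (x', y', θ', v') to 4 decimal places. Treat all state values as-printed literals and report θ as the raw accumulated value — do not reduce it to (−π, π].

x' = 10.2000 + 6.9000·cos(0.8943)·0.15 = 10.8480
y' = -2.5000 + 6.9000·sin(0.8943)·0.15 = -1.6929
θ' = 0.8943 + (6.9000/2.4)·tan(0.1)·0.15 = 0.9376
v' = 6.9000 − 3.3000·0.15 = 6.4050

(10.8480, -1.6929, 0.9376, 6.4050)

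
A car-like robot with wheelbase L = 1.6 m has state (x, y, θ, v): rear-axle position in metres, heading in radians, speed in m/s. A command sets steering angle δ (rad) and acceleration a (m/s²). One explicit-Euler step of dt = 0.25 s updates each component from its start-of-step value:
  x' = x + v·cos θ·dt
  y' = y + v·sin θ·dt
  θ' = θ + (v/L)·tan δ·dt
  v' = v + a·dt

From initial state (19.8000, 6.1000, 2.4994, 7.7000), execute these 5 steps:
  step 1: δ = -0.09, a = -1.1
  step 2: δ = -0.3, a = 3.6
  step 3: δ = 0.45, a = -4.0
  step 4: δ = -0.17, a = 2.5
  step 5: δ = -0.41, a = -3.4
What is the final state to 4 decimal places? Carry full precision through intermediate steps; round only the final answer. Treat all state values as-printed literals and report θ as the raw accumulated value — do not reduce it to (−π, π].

after step 1 (δ=-0.09, a=-1.1): (18.258490, 7.252984, 2.390825, 7.425000)
after step 2 (δ=-0.3, a=3.6): (16.901264, 8.519318, 2.031947, 8.325000)
after step 3 (δ=0.45, a=-4.0): (15.975151, 10.383162, 2.660296, 7.325000)
after step 4 (δ=-0.17, a=2.5): (14.351940, 11.230901, 2.463829, 7.950000)
after step 5 (δ=-0.41, a=-3.4): (12.803722, 12.477167, 1.923936, 7.100000)

(12.8037, 12.4772, 1.9239, 7.1000)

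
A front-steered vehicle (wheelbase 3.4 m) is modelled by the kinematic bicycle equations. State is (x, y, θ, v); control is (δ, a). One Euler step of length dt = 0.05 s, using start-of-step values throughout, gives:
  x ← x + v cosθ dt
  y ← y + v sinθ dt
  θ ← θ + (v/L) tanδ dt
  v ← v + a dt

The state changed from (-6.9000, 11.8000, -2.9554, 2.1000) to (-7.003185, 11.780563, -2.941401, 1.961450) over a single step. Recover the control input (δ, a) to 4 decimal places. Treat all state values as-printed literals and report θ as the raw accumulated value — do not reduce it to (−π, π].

a = (v'−v)/dt = (-0.138550)/0.05 = -2.7710
Δθ = θ'−θ = 0.013999;  (v·dt/L) = 2.1000·0.05/3.4 = 0.030882
tan δ = Δθ·L/(v·dt) = 0.453301  →  δ = 0.4256

δ = 0.4256, a = -2.7710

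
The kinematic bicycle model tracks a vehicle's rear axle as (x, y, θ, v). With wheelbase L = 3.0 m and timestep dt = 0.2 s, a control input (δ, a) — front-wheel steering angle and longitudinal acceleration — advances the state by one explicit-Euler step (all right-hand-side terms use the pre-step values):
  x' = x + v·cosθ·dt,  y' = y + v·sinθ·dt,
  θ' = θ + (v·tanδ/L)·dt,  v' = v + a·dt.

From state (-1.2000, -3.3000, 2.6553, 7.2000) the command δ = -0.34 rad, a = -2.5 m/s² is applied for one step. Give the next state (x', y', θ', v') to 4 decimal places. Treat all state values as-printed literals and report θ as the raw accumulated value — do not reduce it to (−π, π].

(-2.4731, -2.6270, 2.4855, 6.7000)

x' = -1.2000 + 7.2000·cos(2.6553)·0.2 = -2.4731
y' = -3.3000 + 7.2000·sin(2.6553)·0.2 = -2.6270
θ' = 2.6553 + (7.2000/3.0)·tan(-0.34)·0.2 = 2.4855
v' = 7.2000 − 2.5000·0.2 = 6.7000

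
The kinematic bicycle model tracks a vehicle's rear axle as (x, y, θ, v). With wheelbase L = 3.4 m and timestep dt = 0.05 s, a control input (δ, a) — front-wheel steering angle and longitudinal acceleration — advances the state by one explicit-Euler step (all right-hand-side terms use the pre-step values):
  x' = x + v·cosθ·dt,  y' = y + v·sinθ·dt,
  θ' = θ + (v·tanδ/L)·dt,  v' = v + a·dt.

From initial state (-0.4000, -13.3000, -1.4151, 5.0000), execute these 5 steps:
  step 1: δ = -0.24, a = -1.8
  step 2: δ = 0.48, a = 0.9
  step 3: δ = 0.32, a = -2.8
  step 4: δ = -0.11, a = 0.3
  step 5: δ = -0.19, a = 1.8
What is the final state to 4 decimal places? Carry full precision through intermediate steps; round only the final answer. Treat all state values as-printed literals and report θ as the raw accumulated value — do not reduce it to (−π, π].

(-0.1906, -14.5072, -1.3928, 4.9200)

after step 1 (δ=-0.24, a=-1.8): (-0.361233, -13.546976, -1.433094, 4.910000)
after step 2 (δ=0.48, a=0.9): (-0.327534, -13.790152, -1.395503, 4.955000)
after step 3 (δ=0.32, a=-2.8): (-0.284327, -14.034105, -1.371355, 4.815000)
after step 4 (δ=-0.11, a=0.3): (-0.236629, -14.270083, -1.379176, 4.830000)
after step 5 (δ=-0.19, a=1.8): (-0.190635, -14.507163, -1.392836, 4.920000)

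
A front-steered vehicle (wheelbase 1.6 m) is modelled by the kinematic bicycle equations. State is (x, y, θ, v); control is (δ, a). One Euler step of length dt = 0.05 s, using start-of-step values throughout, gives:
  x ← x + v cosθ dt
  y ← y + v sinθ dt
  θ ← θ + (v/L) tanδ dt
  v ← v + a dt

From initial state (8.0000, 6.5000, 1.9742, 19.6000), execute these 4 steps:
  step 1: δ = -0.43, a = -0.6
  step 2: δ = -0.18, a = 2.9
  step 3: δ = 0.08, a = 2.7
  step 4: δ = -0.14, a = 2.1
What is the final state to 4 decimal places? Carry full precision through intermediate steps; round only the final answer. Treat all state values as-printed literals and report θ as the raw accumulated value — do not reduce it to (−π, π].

after step 1 (δ=-0.43, a=-0.6): (7.615300, 7.401336, 1.693295, 19.570000)
after step 2 (δ=-0.18, a=2.9): (7.495735, 8.372503, 1.582009, 19.715000)
after step 3 (δ=0.08, a=2.7): (7.484682, 9.358191, 1.631402, 19.850000)
after step 4 (δ=-0.14, a=2.1): (7.424568, 10.348869, 1.543986, 19.955000)

(7.4246, 10.3489, 1.5440, 19.9550)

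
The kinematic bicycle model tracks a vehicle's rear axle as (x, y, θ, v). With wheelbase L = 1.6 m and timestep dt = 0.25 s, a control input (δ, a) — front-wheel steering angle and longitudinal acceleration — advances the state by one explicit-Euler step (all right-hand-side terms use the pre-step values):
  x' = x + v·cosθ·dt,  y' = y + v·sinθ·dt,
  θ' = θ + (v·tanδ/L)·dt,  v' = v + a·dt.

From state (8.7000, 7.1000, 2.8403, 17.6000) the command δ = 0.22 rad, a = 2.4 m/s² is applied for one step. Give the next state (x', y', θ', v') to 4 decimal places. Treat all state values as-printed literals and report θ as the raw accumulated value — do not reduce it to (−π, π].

(4.4982, 8.4057, 3.4553, 18.2000)

x' = 8.7000 + 17.6000·cos(2.8403)·0.25 = 4.4982
y' = 7.1000 + 17.6000·sin(2.8403)·0.25 = 8.4057
θ' = 2.8403 + (17.6000/1.6)·tan(0.22)·0.25 = 3.4553
v' = 17.6000 + 2.4000·0.25 = 18.2000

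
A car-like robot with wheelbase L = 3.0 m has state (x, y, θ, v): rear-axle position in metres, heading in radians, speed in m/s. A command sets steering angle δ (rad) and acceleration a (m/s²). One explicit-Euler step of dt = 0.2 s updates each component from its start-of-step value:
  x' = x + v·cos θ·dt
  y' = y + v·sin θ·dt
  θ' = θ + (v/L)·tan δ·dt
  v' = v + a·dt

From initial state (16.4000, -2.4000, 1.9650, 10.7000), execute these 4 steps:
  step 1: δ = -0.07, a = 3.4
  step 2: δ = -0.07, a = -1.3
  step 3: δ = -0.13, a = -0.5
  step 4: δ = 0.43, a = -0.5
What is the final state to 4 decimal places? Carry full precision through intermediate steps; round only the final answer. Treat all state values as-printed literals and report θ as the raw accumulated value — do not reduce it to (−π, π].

(13.7469, 6.0115, 2.1018, 10.9200)

after step 1 (δ=-0.07, a=3.4): (15.578084, -0.424132, 1.914985, 11.380000)
after step 2 (δ=-0.07, a=-1.3): (14.810086, 1.718379, 1.861791, 11.120000)
after step 3 (δ=-0.13, a=-0.5): (14.172008, 3.848880, 1.764871, 11.020000)
after step 4 (δ=0.43, a=-0.5): (13.746947, 6.011503, 2.101805, 10.920000)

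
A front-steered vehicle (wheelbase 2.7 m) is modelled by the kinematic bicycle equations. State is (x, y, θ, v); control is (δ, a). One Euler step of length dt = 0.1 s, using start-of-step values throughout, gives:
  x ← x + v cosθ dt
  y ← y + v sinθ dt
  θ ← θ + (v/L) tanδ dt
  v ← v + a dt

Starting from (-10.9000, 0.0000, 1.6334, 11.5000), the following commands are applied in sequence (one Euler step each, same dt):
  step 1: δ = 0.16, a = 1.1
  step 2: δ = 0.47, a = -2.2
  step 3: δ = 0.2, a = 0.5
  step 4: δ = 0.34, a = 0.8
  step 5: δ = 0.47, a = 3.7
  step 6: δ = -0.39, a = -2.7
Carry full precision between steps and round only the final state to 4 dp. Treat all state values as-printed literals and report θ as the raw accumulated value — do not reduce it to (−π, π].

after step 1 (δ=0.16, a=1.1): (-10.971947, 1.147747, 1.702136, 11.610000)
after step 2 (δ=0.47, a=-2.2): (-11.123994, 2.298748, 1.920561, 11.390000)
after step 3 (δ=0.2, a=0.5): (-11.514303, 3.368785, 2.006075, 11.440000)
after step 4 (δ=0.34, a=0.8): (-11.996685, 4.406110, 2.155954, 11.520000)
after step 5 (δ=0.47, a=3.7): (-12.632971, 5.366446, 2.372686, 11.890000)
after step 6 (δ=-0.39, a=-2.7): (-13.487471, 6.193217, 2.191670, 11.620000)

(-13.4875, 6.1932, 2.1917, 11.6200)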